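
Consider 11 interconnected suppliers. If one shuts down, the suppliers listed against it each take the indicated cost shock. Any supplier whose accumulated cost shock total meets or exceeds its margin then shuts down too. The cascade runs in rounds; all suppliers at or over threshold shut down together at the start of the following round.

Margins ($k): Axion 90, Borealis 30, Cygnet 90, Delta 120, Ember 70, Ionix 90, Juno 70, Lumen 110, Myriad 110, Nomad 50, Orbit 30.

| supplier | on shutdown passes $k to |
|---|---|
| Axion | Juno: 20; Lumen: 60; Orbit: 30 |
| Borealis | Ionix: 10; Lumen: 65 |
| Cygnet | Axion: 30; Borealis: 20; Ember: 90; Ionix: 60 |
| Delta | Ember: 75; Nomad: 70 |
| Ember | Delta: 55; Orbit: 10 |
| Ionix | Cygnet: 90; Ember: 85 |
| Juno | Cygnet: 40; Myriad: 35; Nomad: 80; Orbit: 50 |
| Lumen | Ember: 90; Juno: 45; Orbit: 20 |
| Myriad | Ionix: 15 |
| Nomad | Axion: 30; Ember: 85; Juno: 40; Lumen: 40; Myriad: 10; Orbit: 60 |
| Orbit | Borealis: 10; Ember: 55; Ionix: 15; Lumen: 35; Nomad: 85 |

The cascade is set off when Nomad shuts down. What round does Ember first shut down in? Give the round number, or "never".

2

Round 1 — Nomad shuts down (initial).
  Axion: +30 → 30 < 90
  Ember: +85 → 85 ≥ 70
  Juno: +40 → 40 < 70
  Lumen: +40 → 40 < 110
  Myriad: +10 → 10 < 110
  Orbit: +60 → 60 ≥ 30
Round 2 — Ember, Orbit shut down.
  Borealis: +10 → 10 < 30
  Delta: +55 → 55 < 120
  Ionix: +15 → 15 < 90
  Lumen: +35 → 75 < 110
No further shutdowns.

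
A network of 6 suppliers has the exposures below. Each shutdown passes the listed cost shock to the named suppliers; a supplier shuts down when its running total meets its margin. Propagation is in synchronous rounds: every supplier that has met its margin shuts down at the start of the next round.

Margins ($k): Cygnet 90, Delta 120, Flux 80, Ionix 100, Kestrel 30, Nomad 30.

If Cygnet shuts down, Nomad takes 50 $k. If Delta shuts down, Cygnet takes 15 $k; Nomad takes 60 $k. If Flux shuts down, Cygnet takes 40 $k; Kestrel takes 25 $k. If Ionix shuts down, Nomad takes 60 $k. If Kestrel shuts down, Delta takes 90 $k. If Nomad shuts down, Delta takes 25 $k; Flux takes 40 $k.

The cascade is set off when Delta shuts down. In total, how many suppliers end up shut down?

Round 1 — Delta shuts down (initial).
  Cygnet: +15 → 15 < 90
  Nomad: +60 → 60 ≥ 30
Round 2 — Nomad shuts down.
  Flux: +40 → 40 < 80
No further shutdowns.

2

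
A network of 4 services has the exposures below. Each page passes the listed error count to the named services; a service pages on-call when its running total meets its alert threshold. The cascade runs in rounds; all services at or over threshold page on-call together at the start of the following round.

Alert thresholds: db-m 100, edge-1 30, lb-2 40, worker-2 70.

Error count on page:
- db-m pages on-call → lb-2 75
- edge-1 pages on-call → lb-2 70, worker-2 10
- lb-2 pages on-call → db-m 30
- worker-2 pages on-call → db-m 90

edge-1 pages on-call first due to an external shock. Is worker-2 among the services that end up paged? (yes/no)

no

Round 1 — edge-1 pages on-call (initial).
  lb-2: +70 → 70 ≥ 40
  worker-2: +10 → 10 < 70
Round 2 — lb-2 pages on-call.
  db-m: +30 → 30 < 100
No further pages.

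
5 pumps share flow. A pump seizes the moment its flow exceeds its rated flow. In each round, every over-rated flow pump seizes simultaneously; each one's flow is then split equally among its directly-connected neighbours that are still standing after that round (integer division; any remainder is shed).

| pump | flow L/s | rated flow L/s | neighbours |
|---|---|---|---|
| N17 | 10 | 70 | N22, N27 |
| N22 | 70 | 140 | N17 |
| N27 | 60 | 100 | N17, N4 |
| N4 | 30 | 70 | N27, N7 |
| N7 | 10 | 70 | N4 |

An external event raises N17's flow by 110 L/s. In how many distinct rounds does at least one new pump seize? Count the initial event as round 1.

Round 1 — N17 at 120 > 70. N17 seizes.
  N17 sheds 120 L/s to N22, N27: 60 each.
    N22: 70+60 = 130 ≤ 140
    N27: 60+60 = 120 > 100
Round 2 — N27 seizes.
  N27 sheds 120 L/s to N4: 120 each.
    N4: 30+120 = 150 > 70
Round 3 — N4 seizes.
  N4 sheds 150 L/s to N7: 150 each.
    N7: 10+150 = 160 > 70
Round 4 — N7 seizes.
  N7 sheds 160 L/s: no online neighbours, lost.
No further seizures.

4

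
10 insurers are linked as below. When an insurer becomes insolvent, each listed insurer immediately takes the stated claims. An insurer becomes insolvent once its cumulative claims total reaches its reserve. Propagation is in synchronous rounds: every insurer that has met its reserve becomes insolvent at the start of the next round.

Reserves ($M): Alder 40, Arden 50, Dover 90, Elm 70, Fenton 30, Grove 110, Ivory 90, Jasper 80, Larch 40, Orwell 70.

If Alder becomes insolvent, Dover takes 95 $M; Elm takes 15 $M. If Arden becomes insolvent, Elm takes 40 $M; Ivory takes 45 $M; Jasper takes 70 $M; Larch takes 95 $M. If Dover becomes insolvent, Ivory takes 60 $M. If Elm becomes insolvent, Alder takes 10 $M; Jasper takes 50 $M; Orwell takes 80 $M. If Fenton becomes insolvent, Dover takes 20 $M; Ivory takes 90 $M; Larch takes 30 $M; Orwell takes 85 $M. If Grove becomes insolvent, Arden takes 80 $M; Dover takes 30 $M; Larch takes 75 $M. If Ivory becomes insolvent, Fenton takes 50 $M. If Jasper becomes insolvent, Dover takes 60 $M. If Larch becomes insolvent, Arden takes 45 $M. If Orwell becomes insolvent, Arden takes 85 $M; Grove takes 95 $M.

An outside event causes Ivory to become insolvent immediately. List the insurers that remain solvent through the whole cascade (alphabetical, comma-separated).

Round 1 — Ivory becomes insolvent (initial).
  Fenton: +50 → 50 ≥ 30
Round 2 — Fenton becomes insolvent.
  Dover: +20 → 20 < 90
  Larch: +30 → 30 < 40
  Orwell: +85 → 85 ≥ 70
Round 3 — Orwell becomes insolvent.
  Arden: +85 → 85 ≥ 50
  Grove: +95 → 95 < 110
Round 4 — Arden becomes insolvent.
  Elm: +40 → 40 < 70
  Jasper: +70 → 70 < 80
  Larch: +95 → 125 ≥ 40
Round 5 — Larch becomes insolvent.
No further insolvencies.

Alder, Dover, Elm, Grove, Jasper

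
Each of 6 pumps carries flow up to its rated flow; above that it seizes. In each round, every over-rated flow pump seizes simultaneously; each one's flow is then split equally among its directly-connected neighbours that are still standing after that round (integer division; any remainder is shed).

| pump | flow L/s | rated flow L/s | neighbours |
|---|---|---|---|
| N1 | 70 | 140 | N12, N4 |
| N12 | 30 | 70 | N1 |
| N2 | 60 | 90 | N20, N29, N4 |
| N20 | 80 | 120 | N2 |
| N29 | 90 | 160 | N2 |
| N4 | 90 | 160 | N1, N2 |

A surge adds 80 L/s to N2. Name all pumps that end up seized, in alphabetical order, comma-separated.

Round 1 — N2 at 140 > 90. N2 seizes.
  N2 sheds 140 L/s to N20, N29, N4: 46 each (2 lost).
    N20: 80+46 = 126 > 120
    N29: 90+46 = 136 ≤ 160
    N4: 90+46 = 136 ≤ 160
Round 2 — N20 seizes.
  N20 sheds 126 L/s: no online neighbours, lost.
No further seizures.

N2, N20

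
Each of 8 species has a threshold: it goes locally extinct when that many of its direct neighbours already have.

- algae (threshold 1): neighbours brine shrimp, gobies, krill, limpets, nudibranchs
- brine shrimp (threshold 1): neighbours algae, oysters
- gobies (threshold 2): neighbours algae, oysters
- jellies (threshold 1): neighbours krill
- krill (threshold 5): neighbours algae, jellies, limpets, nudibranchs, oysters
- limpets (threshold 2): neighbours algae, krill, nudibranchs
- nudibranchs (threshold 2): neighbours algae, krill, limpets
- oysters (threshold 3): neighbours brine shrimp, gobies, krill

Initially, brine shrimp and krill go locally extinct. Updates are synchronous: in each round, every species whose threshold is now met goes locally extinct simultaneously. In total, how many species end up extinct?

6

Round 1 — brine shrimp, krill go locally extinct (initial).
Round 2 — checking thresholds:
  algae: 2 of 5 neighbours ≥ 1, goes locally extinct.
  jellies: 1 of 1 neighbours ≥ 1, goes locally extinct.
  limpets: 1 of 3 neighbours < 2, holds.
  nudibranchs: 1 of 3 neighbours < 2, holds.
  oysters: 2 of 3 neighbours < 3, holds.
Round 3 — checking thresholds:
  gobies: 1 of 2 neighbours < 2, holds.
  limpets: 2 of 3 neighbours ≥ 2, goes locally extinct.
  nudibranchs: 2 of 3 neighbours ≥ 2, goes locally extinct.
  oysters: 2 of 3 neighbours < 3, holds.
Round 4 — no new extinctions; cascade stops.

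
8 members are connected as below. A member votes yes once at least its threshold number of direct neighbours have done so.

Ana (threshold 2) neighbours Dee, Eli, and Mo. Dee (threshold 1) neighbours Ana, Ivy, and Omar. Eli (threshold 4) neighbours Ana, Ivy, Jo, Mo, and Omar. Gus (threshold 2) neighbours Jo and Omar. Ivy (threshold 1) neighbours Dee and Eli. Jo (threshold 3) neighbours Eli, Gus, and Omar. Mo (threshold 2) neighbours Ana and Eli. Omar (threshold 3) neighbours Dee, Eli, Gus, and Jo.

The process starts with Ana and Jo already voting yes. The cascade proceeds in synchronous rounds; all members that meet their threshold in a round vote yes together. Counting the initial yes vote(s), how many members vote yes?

4

Round 1 — Ana, Jo vote yes (initial).
Round 2 — checking thresholds:
  Dee: 1 of 3 neighbours ≥ 1, votes yes.
  Eli: 2 of 5 neighbours < 4, holds.
  Gus: 1 of 2 neighbours < 2, holds.
  Mo: 1 of 2 neighbours < 2, holds.
  Omar: 1 of 4 neighbours < 3, holds.
Round 3 — checking thresholds:
  Eli: 2 of 5 neighbours < 4, holds.
  Gus: 1 of 2 neighbours < 2, holds.
  Ivy: 1 of 2 neighbours ≥ 1, votes yes.
  Mo: 1 of 2 neighbours < 2, holds.
  Omar: 2 of 4 neighbours < 3, holds.
Round 4 — no new yes votes; cascade stops.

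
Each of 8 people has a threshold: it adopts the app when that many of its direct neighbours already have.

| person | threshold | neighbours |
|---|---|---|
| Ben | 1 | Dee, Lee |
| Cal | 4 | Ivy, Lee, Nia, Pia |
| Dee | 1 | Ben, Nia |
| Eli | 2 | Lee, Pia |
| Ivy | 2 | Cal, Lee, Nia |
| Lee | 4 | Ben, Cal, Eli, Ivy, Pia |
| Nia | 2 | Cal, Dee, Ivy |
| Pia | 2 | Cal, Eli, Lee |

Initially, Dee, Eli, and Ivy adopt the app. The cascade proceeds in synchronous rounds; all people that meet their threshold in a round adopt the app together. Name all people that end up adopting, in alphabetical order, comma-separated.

Round 1 — Dee, Eli, Ivy adopt the app (initial).
Round 2 — checking thresholds:
  Ben: 1 of 2 neighbours ≥ 1, adopts the app.
  Cal: 1 of 4 neighbours < 4, not yet.
  Lee: 2 of 5 neighbours < 4, not yet.
  Nia: 2 of 3 neighbours ≥ 2, adopts the app.
  Pia: 1 of 3 neighbours < 2, not yet.
Round 3 — no new adoptions; cascade stops.

Ben, Dee, Eli, Ivy, Nia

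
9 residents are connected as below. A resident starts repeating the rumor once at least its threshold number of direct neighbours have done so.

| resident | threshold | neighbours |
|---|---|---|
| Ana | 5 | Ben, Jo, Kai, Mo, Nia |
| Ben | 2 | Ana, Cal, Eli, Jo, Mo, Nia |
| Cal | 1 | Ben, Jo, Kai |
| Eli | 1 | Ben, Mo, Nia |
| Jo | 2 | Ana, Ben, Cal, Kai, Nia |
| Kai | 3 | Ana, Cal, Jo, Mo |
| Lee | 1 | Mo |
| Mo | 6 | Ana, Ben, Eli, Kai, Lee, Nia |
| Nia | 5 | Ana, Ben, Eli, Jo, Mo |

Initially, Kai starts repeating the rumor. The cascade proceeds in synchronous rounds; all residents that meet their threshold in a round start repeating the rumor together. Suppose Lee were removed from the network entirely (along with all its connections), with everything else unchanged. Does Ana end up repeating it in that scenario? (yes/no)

With Lee removed:
Round 1 — Kai starts repeating the rumor (initial).
Round 2 — checking thresholds:
  Ana: 1 of 5 neighbours < 5, below threshold.
  Cal: 1 of 3 neighbours ≥ 1, starts repeating the rumor.
  Jo: 1 of 5 neighbours < 2, below threshold.
  Mo: 1 of 5 neighbours < 6, below threshold.
Round 3 — checking thresholds:
  Ana: 1 of 5 neighbours < 5, below threshold.
  Ben: 1 of 6 neighbours < 2, below threshold.
  Jo: 2 of 5 neighbours ≥ 2, starts repeating the rumor.
  Mo: 1 of 5 neighbours < 6, below threshold.
Round 4 — checking thresholds:
  Ana: 2 of 5 neighbours < 5, below threshold.
  Ben: 2 of 6 neighbours ≥ 2, starts repeating the rumor.
  Mo: 1 of 5 neighbours < 6, below threshold.
  Nia: 1 of 5 neighbours < 5, below threshold.
Round 5 — checking thresholds:
  Ana: 3 of 5 neighbours < 5, below threshold.
  Eli: 1 of 3 neighbours ≥ 1, starts repeating the rumor.
  Mo: 2 of 5 neighbours < 6, below threshold.
  Nia: 2 of 5 neighbours < 5, below threshold.
Round 6 — no new spreads; cascade stops.

no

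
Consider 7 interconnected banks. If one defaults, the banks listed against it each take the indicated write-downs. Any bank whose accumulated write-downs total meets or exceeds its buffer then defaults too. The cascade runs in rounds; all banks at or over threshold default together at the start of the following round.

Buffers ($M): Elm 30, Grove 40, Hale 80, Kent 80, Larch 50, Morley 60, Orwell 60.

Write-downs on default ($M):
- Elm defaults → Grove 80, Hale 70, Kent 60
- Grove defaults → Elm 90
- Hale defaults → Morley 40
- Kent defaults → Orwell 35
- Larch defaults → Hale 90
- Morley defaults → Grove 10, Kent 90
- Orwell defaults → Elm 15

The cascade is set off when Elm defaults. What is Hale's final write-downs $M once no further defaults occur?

70

Round 1 — Elm defaults (initial).
  Grove: +80 → 80 ≥ 40
  Hale: +70 → 70 < 80
  Kent: +60 → 60 < 80
Round 2 — Grove defaults.
No further defaults.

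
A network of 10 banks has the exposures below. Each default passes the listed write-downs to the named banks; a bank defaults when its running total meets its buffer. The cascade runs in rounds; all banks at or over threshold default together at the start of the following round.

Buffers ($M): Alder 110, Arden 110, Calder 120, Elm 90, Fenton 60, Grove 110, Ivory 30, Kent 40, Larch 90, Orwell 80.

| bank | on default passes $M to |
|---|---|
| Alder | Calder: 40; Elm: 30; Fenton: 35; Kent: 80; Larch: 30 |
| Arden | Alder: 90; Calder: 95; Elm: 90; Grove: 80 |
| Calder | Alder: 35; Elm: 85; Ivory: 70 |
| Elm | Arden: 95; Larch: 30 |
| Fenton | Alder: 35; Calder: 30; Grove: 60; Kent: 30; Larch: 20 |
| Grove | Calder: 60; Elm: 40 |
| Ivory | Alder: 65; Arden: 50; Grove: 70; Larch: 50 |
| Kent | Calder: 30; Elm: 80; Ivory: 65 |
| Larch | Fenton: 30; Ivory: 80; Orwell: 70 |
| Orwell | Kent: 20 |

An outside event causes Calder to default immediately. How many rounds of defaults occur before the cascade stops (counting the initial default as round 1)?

Round 1 — Calder defaults (initial).
  Alder: +35 → 35 < 110
  Elm: +85 → 85 < 90
  Ivory: +70 → 70 ≥ 30
Round 2 — Ivory defaults.
  Alder: +65 → 100 < 110
  Arden: +50 → 50 < 110
  Grove: +70 → 70 < 110
  Larch: +50 → 50 < 90
No further defaults.

2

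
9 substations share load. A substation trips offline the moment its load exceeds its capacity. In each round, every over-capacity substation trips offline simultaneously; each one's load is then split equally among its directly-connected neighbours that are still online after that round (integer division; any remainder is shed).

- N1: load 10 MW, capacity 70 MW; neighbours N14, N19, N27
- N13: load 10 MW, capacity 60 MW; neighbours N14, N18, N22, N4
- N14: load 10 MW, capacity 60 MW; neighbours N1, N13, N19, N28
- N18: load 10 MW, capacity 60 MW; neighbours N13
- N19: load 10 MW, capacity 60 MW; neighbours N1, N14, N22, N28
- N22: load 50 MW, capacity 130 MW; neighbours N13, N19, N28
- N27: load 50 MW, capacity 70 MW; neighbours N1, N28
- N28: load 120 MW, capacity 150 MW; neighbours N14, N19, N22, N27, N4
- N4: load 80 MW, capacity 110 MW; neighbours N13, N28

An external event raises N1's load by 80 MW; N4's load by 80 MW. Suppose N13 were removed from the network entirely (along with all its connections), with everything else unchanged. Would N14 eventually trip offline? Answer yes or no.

With N13 removed:
Round 1 — N1 at 90 > 70; N4 at 160 > 110. N1, N4 trip offline.
  N1 sheds 90 MW to N14, N19, N27: 30 each.
    N14: 10+30 = 40 ≤ 60
    N19: 10+30 = 40 ≤ 60
    N27: 50+30 = 80 > 70
  N4 sheds 160 MW to N28: 160 each.
    N28: 120+160 = 280 > 150
Round 2 — N27, N28 trip offline.
  N27 sheds 80 MW: no online neighbours, lost.
  N28 sheds 280 MW to N14, N19, N22: 93 each (1 lost).
    N14: 40+93 = 133 > 60
    N19: 40+93 = 133 > 60
    N22: 50+93 = 143 > 130
Round 3 — N14, N19, N22 trip offline.
  N14 sheds 133 MW: no online neighbours, lost.
  N19 sheds 133 MW: no online neighbours, lost.
  N22 sheds 143 MW: no online neighbours, lost.
No further trips.

yes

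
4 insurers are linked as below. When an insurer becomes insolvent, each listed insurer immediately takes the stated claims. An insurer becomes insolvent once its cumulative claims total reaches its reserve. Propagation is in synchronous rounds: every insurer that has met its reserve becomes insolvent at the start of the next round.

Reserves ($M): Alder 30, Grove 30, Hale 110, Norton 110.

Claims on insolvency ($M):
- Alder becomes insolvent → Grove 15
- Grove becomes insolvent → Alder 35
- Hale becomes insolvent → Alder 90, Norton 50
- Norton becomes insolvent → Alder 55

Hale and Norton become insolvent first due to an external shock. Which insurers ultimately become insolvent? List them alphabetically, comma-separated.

Alder, Hale, Norton

Round 1 — Hale, Norton become insolvent (initial).
  Alder: +90+55 → 145 ≥ 30
Round 2 — Alder becomes insolvent.
  Grove: +15 → 15 < 30
No further insolvencies.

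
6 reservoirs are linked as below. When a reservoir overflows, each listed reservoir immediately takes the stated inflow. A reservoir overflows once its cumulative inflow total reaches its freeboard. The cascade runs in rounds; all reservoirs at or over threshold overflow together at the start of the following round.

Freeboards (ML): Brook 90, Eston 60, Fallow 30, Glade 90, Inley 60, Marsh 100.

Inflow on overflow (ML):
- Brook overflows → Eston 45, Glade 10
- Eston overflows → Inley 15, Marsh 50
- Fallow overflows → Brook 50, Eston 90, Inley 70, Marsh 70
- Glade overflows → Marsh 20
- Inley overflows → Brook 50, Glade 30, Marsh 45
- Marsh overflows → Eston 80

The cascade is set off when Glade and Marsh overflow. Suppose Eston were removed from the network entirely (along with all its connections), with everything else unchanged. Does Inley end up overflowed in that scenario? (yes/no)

no

With Eston removed:
Round 1 — Glade, Marsh overflow (initial).
No further overflows.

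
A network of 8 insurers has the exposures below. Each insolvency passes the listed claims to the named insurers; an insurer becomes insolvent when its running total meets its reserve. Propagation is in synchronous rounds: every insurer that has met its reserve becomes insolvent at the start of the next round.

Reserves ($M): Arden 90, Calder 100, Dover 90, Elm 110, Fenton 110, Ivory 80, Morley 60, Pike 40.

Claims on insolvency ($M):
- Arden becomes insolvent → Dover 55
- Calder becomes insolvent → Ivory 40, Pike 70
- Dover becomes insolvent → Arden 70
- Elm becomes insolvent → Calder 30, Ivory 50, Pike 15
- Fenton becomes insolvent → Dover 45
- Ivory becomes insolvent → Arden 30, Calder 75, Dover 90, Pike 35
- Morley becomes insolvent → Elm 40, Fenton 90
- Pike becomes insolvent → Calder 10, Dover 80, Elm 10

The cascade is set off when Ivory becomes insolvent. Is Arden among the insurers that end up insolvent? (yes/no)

Round 1 — Ivory becomes insolvent (initial).
  Arden: +30 → 30 < 90
  Calder: +75 → 75 < 100
  Dover: +90 → 90 ≥ 90
  Pike: +35 → 35 < 40
Round 2 — Dover becomes insolvent.
  Arden: +70 → 100 ≥ 90
Round 3 — Arden becomes insolvent.
No further insolvencies.

yes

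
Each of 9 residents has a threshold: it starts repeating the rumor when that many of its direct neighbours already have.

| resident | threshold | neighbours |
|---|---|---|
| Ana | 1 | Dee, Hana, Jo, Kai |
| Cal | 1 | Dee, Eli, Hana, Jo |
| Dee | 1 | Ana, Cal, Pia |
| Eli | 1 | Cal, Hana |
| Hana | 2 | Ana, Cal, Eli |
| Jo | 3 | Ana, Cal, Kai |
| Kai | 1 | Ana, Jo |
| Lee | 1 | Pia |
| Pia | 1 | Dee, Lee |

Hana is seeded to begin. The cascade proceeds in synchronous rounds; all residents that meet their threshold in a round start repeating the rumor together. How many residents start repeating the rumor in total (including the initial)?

9

Round 1 — Hana starts repeating the rumor (initial).
Round 2 — checking thresholds:
  Ana: 1 of 4 neighbours ≥ 1, starts repeating the rumor.
  Cal: 1 of 4 neighbours ≥ 1, starts repeating the rumor.
  Eli: 1 of 2 neighbours ≥ 1, starts repeating the rumor.
Round 3 — checking thresholds:
  Dee: 2 of 3 neighbours ≥ 1, starts repeating the rumor.
  Jo: 2 of 3 neighbours < 3, below threshold.
  Kai: 1 of 2 neighbours ≥ 1, starts repeating the rumor.
Round 4 — checking thresholds:
  Jo: 3 of 3 neighbours ≥ 3, starts repeating the rumor.
  Pia: 1 of 2 neighbours ≥ 1, starts repeating the rumor.
Round 5 — checking thresholds:
  Lee: 1 of 1 neighbours ≥ 1, starts repeating the rumor.
Round 6 — no new spreads; cascade stops.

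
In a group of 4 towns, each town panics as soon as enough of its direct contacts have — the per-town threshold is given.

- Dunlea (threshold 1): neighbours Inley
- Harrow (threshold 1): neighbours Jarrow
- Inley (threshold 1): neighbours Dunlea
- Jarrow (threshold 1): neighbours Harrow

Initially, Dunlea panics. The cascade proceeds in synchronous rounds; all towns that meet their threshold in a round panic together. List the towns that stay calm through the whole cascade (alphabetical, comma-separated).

Round 1 — Dunlea panics (initial).
Round 2 — checking thresholds:
  Inley: 1 of 1 neighbours ≥ 1, panics.
Round 3 — no new panics; cascade stops.

Harrow, Jarrow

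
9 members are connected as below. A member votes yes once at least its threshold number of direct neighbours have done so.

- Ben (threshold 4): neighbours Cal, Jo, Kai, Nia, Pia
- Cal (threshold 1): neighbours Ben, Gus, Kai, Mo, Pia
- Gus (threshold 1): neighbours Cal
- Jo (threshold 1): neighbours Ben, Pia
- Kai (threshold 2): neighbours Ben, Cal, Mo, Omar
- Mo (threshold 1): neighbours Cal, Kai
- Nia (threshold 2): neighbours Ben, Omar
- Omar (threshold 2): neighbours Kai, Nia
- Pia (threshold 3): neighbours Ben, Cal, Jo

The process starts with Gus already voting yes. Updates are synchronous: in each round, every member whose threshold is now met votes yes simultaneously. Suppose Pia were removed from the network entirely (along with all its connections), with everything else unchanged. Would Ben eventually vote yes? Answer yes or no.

no

With Pia removed:
Round 1 — Gus votes yes (initial).
Round 2 — checking thresholds:
  Cal: 1 of 4 neighbours ≥ 1, votes yes.
Round 3 — checking thresholds:
  Ben: 1 of 4 neighbours < 4, below threshold.
  Kai: 1 of 4 neighbours < 2, below threshold.
  Mo: 1 of 2 neighbours ≥ 1, votes yes.
Round 4 — checking thresholds:
  Ben: 1 of 4 neighbours < 4, below threshold.
  Kai: 2 of 4 neighbours ≥ 2, votes yes.
Round 5 — no new yes votes; cascade stops.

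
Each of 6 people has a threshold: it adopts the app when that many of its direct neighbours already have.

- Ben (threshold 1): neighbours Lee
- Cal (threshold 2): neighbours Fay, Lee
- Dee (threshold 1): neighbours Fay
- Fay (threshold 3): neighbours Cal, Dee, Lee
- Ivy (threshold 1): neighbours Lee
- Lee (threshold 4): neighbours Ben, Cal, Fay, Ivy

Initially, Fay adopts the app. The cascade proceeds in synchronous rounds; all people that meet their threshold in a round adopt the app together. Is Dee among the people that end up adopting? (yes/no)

Round 1 — Fay adopts the app (initial).
Round 2 — checking thresholds:
  Cal: 1 of 2 neighbours < 2, holds.
  Dee: 1 of 1 neighbours ≥ 1, adopts the app.
  Lee: 1 of 4 neighbours < 4, holds.
Round 3 — no new adoptions; cascade stops.

yes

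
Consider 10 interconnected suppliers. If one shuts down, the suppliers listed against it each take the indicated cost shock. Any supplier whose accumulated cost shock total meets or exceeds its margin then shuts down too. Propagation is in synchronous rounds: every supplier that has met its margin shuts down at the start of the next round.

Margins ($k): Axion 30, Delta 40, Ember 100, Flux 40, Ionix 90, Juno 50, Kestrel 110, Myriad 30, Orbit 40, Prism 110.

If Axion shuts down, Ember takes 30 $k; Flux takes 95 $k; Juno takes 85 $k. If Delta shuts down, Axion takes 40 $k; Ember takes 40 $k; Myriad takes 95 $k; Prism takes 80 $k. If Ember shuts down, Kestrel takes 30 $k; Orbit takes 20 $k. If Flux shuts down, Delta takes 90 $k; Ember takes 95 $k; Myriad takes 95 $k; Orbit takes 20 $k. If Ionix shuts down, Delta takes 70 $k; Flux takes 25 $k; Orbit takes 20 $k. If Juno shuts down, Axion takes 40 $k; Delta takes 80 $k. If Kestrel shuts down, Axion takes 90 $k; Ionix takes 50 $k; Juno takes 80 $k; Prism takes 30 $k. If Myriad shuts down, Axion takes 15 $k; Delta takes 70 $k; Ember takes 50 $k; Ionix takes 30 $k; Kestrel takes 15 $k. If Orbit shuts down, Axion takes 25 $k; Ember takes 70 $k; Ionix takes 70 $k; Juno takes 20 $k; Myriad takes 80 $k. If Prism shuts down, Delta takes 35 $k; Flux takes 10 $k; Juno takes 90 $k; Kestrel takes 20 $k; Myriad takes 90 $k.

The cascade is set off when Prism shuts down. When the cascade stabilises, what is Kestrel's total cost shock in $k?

Round 1 — Prism shuts down (initial).
  Delta: +35 → 35 < 40
  Flux: +10 → 10 < 40
  Juno: +90 → 90 ≥ 50
  Kestrel: +20 → 20 < 110
  Myriad: +90 → 90 ≥ 30
Round 2 — Juno, Myriad shut down.
  Axion: +40+15 → 55 ≥ 30
  Delta: +80+70 → 185 ≥ 40
  Ember: +50 → 50 < 100
  Ionix: +30 → 30 < 90
  Kestrel: +15 → 35 < 110
Round 3 — Axion, Delta shut down.
  Ember: +30+40 → 120 ≥ 100
  Flux: +95 → 105 ≥ 40
Round 4 — Ember, Flux shut down.
  Kestrel: +30 → 65 < 110
  Orbit: +20+20 → 40 ≥ 40
Round 5 — Orbit shuts down.
  Ionix: +70 → 100 ≥ 90
Round 6 — Ionix shuts down.
No further shutdowns.

65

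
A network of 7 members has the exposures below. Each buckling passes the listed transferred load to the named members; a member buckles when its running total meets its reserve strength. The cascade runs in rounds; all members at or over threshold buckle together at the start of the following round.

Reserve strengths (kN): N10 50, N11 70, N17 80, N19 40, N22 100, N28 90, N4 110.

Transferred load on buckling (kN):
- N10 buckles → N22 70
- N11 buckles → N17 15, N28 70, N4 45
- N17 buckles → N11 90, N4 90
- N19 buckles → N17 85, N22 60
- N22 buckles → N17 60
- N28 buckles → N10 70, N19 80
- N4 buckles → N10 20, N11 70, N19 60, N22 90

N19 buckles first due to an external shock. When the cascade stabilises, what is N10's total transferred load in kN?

Round 1 — N19 buckles (initial).
  N17: +85 → 85 ≥ 80
  N22: +60 → 60 < 100
Round 2 — N17 buckles.
  N11: +90 → 90 ≥ 70
  N4: +90 → 90 < 110
Round 3 — N11 buckles.
  N28: +70 → 70 < 90
  N4: +45 → 135 ≥ 110
Round 4 — N4 buckles.
  N10: +20 → 20 < 50
  N22: +90 → 150 ≥ 100
Round 5 — N22 buckles.
No further bucklings.

20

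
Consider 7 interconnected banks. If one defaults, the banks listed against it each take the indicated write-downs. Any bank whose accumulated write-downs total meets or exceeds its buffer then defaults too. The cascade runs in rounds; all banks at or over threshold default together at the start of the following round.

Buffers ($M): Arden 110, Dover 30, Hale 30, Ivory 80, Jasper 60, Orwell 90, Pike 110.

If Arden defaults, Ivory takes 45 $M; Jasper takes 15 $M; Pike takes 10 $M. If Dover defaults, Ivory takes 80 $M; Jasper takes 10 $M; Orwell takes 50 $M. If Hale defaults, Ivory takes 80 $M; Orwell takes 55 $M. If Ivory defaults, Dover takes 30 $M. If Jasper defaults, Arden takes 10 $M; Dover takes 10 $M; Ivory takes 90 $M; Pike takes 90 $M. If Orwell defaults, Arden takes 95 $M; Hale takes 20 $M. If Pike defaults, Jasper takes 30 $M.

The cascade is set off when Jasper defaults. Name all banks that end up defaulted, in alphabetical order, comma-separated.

Round 1 — Jasper defaults (initial).
  Arden: +10 → 10 < 110
  Dover: +10 → 10 < 30
  Ivory: +90 → 90 ≥ 80
  Pike: +90 → 90 < 110
Round 2 — Ivory defaults.
  Dover: +30 → 40 ≥ 30
Round 3 — Dover defaults.
  Orwell: +50 → 50 < 90
No further defaults.

Dover, Ivory, Jasper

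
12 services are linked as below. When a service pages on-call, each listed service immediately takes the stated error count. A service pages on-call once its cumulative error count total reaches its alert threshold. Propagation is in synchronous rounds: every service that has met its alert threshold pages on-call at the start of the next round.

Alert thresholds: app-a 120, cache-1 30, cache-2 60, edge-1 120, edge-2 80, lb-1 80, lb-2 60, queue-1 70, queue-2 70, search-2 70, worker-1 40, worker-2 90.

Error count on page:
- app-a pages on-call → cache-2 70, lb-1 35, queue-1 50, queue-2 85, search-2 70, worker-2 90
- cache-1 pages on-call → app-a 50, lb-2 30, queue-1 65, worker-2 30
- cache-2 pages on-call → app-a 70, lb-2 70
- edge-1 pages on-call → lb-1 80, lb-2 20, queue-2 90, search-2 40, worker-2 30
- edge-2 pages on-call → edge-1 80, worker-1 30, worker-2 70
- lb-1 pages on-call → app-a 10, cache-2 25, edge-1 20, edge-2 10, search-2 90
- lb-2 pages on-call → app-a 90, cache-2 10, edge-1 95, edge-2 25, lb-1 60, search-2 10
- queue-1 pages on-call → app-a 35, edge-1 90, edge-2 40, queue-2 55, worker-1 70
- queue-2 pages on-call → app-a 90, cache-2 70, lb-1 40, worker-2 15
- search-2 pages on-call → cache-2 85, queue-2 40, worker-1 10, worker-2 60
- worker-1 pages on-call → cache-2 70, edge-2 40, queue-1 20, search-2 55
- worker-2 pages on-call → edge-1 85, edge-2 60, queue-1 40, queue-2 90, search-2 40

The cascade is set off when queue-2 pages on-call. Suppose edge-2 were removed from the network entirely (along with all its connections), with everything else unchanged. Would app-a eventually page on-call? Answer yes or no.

With edge-2 removed:
Round 1 — queue-2 pages on-call (initial).
  app-a: +90 → 90 < 120
  cache-2: +70 → 70 ≥ 60
  lb-1: +40 → 40 < 80
  worker-2: +15 → 15 < 90
Round 2 — cache-2 pages on-call.
  app-a: +70 → 160 ≥ 120
  lb-2: +70 → 70 ≥ 60
Round 3 — app-a, lb-2 page on-call.
  edge-1: +95 → 95 < 120
  lb-1: +35+60 → 135 ≥ 80
  queue-1: +50 → 50 < 70
  search-2: +70+10 → 80 ≥ 70
  worker-2: +90 → 105 ≥ 90
Round 4 — lb-1, search-2, worker-2 page on-call.
  edge-1: +20+85 → 200 ≥ 120
  queue-1: +40 → 90 ≥ 70
  worker-1: +10 → 10 < 40
Round 5 — edge-1, queue-1 page on-call.
  worker-1: +70 → 80 ≥ 40
Round 6 — worker-1 pages on-call.
No further pages.

yes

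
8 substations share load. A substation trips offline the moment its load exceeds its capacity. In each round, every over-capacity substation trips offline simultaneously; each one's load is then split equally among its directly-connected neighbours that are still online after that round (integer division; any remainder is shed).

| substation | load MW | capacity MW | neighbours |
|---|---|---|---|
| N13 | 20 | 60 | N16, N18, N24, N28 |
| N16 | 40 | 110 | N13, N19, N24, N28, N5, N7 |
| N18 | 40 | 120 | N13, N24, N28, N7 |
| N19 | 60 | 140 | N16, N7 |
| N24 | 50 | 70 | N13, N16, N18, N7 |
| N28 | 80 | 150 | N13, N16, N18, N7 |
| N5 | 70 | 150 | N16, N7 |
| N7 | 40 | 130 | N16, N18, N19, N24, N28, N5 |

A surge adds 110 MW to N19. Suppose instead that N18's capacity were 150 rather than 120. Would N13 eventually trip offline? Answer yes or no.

With N18's capacity at 150:
Round 1 — N19 at 170 > 140. N19 trips offline.
  N19 sheds 170 MW to N16, N7: 85 each.
    N16: 40+85 = 125 > 110
    N7: 40+85 = 125 ≤ 130
Round 2 — N16 trips offline.
  N16 sheds 125 MW to N13, N24, N28, N5, N7: 25 each.
    N13: 20+25 = 45 ≤ 60
    N24: 50+25 = 75 > 70
    N28: 80+25 = 105 ≤ 150
    N5: 70+25 = 95 ≤ 150
    N7: 125+25 = 150 > 130
Round 3 — N24, N7 trip offline.
  N24 sheds 75 MW to N13, N18: 37 each (1 lost).
    N13: 45+37 = 82 > 60
    N18: 40+37 = 77 ≤ 150
  N7 sheds 150 MW to N18, N28, N5: 50 each.
    N18: 77+50 = 127 ≤ 150
    N28: 105+50 = 155 > 150
    N5: 95+50 = 145 ≤ 150
Round 4 — N13, N28 trip offline.
  N13 sheds 82 MW to N18: 82 each.
    N18: 127+82 = 209 > 150
  N28 sheds 155 MW to N18: 155 each.
    N18: 209+155 = 364 > 150
Round 5 — N18 trips offline.
  N18 sheds 364 MW: no online neighbours, lost.
No further trips.

yes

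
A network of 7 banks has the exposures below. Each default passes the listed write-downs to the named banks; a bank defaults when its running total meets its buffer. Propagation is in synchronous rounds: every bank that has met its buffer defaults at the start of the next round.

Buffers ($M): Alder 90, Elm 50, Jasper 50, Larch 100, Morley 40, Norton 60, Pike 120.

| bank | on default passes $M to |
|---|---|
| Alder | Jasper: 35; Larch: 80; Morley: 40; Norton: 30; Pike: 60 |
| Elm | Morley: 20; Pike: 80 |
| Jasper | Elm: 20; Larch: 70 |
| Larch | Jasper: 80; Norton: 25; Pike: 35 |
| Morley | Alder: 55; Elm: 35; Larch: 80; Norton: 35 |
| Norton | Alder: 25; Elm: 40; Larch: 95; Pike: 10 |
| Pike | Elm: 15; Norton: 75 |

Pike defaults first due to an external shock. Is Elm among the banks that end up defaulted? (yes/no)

yes

Round 1 — Pike defaults (initial).
  Elm: +15 → 15 < 50
  Norton: +75 → 75 ≥ 60
Round 2 — Norton defaults.
  Alder: +25 → 25 < 90
  Elm: +40 → 55 ≥ 50
  Larch: +95 → 95 < 100
Round 3 — Elm defaults.
  Morley: +20 → 20 < 40
No further defaults.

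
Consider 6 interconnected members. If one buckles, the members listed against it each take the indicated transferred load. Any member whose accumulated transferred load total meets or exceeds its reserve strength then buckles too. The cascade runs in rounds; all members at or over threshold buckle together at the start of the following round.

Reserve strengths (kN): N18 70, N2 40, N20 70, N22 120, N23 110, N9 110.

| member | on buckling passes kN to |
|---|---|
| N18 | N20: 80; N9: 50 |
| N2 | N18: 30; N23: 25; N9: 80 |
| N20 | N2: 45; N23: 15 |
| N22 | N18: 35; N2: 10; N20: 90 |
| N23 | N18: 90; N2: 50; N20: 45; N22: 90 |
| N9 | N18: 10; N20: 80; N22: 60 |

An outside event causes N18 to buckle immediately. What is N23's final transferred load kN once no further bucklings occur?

40

Round 1 — N18 buckles (initial).
  N20: +80 → 80 ≥ 70
  N9: +50 → 50 < 110
Round 2 — N20 buckles.
  N2: +45 → 45 ≥ 40
  N23: +15 → 15 < 110
Round 3 — N2 buckles.
  N23: +25 → 40 < 110
  N9: +80 → 130 ≥ 110
Round 4 — N9 buckles.
  N22: +60 → 60 < 120
No further bucklings.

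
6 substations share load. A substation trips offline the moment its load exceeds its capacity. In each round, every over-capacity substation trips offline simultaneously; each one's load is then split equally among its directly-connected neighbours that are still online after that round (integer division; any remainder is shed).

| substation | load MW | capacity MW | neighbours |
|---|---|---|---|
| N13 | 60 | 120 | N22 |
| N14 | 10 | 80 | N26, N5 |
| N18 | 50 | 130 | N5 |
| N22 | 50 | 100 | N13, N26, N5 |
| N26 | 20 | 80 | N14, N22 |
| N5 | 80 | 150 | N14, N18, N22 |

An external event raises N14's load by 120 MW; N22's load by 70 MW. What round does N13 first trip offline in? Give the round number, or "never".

Round 1 — N14 at 130 > 80; N22 at 120 > 100. N14, N22 trip offline.
  N14 sheds 130 MW to N26, N5: 65 each.
    N26: 20+65 = 85 > 80
    N5: 80+65 = 145 ≤ 150
  N22 sheds 120 MW to N13, N26, N5: 40 each.
    N13: 60+40 = 100 ≤ 120
    N26: 85+40 = 125 > 80
    N5: 145+40 = 185 > 150
Round 2 — N26, N5 trip offline.
  N26 sheds 125 MW: no online neighbours, lost.
  N5 sheds 185 MW to N18: 185 each.
    N18: 50+185 = 235 > 130
Round 3 — N18 trips offline.
  N18 sheds 235 MW: no online neighbours, lost.
No further trips.

never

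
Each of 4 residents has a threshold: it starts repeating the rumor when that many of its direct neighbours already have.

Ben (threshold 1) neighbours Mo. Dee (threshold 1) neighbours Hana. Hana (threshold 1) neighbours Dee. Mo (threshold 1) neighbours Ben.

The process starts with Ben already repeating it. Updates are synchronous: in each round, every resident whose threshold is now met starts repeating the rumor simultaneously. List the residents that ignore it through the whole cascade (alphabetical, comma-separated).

Round 1 — Ben starts repeating the rumor (initial).
Round 2 — checking thresholds:
  Mo: 1 of 1 neighbours ≥ 1, starts repeating the rumor.
Round 3 — no new spreads; cascade stops.

Dee, Hana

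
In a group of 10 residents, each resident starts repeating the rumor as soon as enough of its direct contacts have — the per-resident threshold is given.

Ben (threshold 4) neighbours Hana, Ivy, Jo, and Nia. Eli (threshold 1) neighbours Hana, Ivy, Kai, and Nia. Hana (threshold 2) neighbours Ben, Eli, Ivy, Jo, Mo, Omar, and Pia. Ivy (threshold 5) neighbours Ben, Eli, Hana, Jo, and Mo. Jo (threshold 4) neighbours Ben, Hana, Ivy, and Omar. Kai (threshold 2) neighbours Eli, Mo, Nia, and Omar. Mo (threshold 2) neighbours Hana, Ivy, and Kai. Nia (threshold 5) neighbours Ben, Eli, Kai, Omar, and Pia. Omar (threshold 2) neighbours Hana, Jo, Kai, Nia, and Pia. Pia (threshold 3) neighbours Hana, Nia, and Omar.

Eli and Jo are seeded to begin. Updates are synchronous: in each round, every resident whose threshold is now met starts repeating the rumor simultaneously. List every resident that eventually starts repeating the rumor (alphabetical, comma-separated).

Eli, Hana, Jo, Kai, Mo, Omar

Round 1 — Eli, Jo start repeating the rumor (initial).
Round 2 — checking thresholds:
  Ben: 1 of 4 neighbours < 4, below threshold.
  Hana: 2 of 7 neighbours ≥ 2, starts repeating the rumor.
  Ivy: 2 of 5 neighbours < 5, below threshold.
  Kai: 1 of 4 neighbours < 2, below threshold.
  Nia: 1 of 5 neighbours < 5, below threshold.
  Omar: 1 of 5 neighbours < 2, below threshold.
Round 3 — checking thresholds:
  Ben: 2 of 4 neighbours < 4, below threshold.
  Ivy: 3 of 5 neighbours < 5, below threshold.
  Kai: 1 of 4 neighbours < 2, below threshold.
  Mo: 1 of 3 neighbours < 2, below threshold.
  Nia: 1 of 5 neighbours < 5, below threshold.
  Omar: 2 of 5 neighbours ≥ 2, starts repeating the rumor.
  Pia: 1 of 3 neighbours < 3, below threshold.
Round 4 — checking thresholds:
  Ben: 2 of 4 neighbours < 4, below threshold.
  Ivy: 3 of 5 neighbours < 5, below threshold.
  Kai: 2 of 4 neighbours ≥ 2, starts repeating the rumor.
  Mo: 1 of 3 neighbours < 2, below threshold.
  Nia: 2 of 5 neighbours < 5, below threshold.
  Pia: 2 of 3 neighbours < 3, below threshold.
Round 5 — checking thresholds:
  Ben: 2 of 4 neighbours < 4, below threshold.
  Ivy: 3 of 5 neighbours < 5, below threshold.
  Mo: 2 of 3 neighbours ≥ 2, starts repeating the rumor.
  Nia: 3 of 5 neighbours < 5, below threshold.
  Pia: 2 of 3 neighbours < 3, below threshold.
Round 6 — no new spreads; cascade stops.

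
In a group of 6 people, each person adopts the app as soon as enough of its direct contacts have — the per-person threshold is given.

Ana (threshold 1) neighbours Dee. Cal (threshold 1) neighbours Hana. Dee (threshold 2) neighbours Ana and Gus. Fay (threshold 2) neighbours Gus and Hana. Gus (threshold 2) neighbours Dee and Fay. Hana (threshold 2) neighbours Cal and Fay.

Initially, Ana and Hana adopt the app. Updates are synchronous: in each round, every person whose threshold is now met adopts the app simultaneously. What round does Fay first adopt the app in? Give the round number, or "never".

never

Round 1 — Ana, Hana adopt the app (initial).
Round 2 — checking thresholds:
  Cal: 1 of 1 neighbours ≥ 1, adopts the app.
  Dee: 1 of 2 neighbours < 2, holds.
  Fay: 1 of 2 neighbours < 2, holds.
Round 3 — no new adoptions; cascade stops.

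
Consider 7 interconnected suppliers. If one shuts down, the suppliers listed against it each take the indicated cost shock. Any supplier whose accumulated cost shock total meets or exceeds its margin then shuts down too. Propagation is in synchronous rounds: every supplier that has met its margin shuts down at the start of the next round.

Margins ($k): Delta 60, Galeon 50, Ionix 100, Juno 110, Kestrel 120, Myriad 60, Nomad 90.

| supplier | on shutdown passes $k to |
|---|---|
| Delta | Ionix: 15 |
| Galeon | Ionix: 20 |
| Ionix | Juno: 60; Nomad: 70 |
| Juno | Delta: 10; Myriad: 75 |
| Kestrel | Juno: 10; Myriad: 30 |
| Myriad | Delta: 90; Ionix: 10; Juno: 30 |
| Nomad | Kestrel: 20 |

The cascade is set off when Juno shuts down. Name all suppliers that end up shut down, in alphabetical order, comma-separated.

Round 1 — Juno shuts down (initial).
  Delta: +10 → 10 < 60
  Myriad: +75 → 75 ≥ 60
Round 2 — Myriad shuts down.
  Delta: +90 → 100 ≥ 60
  Ionix: +10 → 10 < 100
Round 3 — Delta shuts down.
  Ionix: +15 → 25 < 100
No further shutdowns.

Delta, Juno, Myriad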